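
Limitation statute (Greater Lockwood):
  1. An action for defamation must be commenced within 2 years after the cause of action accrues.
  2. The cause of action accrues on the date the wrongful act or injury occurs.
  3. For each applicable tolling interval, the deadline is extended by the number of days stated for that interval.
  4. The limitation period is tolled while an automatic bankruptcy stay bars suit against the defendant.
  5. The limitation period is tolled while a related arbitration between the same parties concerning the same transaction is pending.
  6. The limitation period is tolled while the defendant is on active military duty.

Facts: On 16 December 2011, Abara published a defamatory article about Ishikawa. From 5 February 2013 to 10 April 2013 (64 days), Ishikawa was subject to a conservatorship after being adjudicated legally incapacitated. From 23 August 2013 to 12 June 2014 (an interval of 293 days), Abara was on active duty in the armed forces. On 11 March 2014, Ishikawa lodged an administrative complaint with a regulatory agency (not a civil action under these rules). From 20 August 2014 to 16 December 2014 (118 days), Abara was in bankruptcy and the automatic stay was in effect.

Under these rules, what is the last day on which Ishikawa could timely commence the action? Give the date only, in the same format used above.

31 January 2015

The claim accrued on 16 December 2011, when the wrongful act occurred.
Adding the 2 years base period to 16 December 2011 gives a deadline of 16 December 2013, before any tolling.
Because the defendant's active military service ran from 23 August 2013 to 12 June 2014, the deadline is extended by 293 days to 5 October 2014.
The automatic bankruptcy stay from 20 August 2014 to 16 December 2014 tolled the period for 118 days, extending the deadline to 31 January 2015.
No stated provision tolls the period for the plaintiff's incapacity, so the interval from 5 February 2013 to 10 April 2013 has no effect on the deadline.
Nothing else in the chronology tolls or restarts the period.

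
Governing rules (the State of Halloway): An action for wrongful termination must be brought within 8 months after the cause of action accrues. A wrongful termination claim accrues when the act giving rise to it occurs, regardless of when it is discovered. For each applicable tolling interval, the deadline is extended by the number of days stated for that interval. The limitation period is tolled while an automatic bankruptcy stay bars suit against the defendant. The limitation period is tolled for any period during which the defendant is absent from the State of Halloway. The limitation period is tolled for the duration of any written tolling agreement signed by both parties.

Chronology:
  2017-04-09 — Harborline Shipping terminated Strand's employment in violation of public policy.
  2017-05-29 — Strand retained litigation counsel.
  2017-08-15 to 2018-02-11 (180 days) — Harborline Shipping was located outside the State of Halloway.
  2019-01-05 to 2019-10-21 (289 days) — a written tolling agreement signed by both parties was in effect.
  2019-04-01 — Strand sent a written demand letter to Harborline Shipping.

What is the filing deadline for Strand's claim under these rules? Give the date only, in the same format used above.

The claim accrued on 2017-04-09, when the wrongful act occurred.
8 months from 2017-04-09 is 2017-12-09.
Because the defendant's absence from the jurisdiction ran from 2017-08-15 to 2018-02-11, the deadline is extended by 180 days to 2018-06-07.
The written tolling agreement from 2019-01-05 to 2019-10-21 began after the period had already run on 2018-06-07, so it has no tolling effect.
None of the other events listed affects the running of the period under the stated rules.

2018-06-07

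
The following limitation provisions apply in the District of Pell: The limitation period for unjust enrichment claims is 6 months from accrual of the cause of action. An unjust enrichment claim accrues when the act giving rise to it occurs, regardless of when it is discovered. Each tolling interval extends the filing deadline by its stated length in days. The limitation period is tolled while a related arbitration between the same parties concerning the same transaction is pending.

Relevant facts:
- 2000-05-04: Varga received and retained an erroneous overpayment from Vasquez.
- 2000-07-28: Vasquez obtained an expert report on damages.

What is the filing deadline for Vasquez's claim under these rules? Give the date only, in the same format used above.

The cause of action accrued on 2000-05-04, the date of the act.
Adding the 6 months base period to 2000-05-04 gives a deadline of 2000-11-04, before any tolling.
None of the other events listed affects the running of the period under the stated rules.

2000-11-04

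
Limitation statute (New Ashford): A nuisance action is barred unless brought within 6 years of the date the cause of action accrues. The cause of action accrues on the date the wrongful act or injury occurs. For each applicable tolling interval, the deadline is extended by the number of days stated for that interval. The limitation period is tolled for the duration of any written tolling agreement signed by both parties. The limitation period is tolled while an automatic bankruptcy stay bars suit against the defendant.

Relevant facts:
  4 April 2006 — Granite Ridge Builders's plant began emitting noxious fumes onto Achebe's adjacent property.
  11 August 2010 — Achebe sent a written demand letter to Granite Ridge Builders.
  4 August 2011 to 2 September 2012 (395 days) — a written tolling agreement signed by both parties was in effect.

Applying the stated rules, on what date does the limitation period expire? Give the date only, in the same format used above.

The limitation period began to run on 4 April 2006.
Adding the 6 years base period to 4 April 2006 gives a deadline of 4 April 2012, before any tolling.
The period was tolled for 395 days by the written tolling agreement (4 August 2011 to 2 September 2012), pushing the deadline to 4 May 2013.
None of the other events listed affects the running of the period under the stated rules.

4 May 2013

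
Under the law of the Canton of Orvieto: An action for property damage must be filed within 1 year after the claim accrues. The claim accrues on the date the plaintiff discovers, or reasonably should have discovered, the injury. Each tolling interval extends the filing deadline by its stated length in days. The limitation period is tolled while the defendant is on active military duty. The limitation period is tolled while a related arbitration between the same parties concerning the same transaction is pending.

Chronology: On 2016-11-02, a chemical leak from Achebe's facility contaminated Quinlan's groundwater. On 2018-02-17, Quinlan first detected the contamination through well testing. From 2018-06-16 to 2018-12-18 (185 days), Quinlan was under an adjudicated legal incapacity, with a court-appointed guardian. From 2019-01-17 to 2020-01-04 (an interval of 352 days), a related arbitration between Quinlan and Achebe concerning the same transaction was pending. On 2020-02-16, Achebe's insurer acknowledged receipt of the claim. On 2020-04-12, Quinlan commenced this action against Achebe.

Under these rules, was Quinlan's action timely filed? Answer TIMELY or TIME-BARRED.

Under the discovery rule, the claim accrued on 2018-02-17, when Quinlan discovered the injury — not on the 2016-11-02 date of the underlying act.
1 year from 2018-02-17 is 2019-02-17.
The period was tolled for 352 days by the pending related arbitration (2019-01-17 to 2020-01-04), pushing the deadline to 2020-02-04.
Although the plaintiff's incapacity ran from 2018-06-16 to 2018-12-18, the stated rules do not make that a tolling event, so it is disregarded.
None of the other events listed affects the running of the period under the stated rules.
Filing on 2020-04-12 missed the 2020-02-04 deadline — the action is time-barred.

TIME-BARRED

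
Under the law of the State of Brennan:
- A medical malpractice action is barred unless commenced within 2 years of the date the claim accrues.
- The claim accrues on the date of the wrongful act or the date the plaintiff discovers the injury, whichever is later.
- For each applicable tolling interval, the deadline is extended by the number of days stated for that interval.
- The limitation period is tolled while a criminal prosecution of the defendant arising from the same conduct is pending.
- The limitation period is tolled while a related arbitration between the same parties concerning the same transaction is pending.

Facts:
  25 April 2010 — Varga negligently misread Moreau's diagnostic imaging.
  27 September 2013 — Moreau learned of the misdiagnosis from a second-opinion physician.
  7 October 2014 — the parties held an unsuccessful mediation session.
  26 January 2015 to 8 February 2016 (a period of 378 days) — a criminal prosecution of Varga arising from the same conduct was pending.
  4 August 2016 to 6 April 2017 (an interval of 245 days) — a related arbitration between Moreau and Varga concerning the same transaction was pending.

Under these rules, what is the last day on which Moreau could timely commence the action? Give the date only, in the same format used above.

11 June 2017

Taking the later of the act (25 April 2010) and discovery (27 September 2013), the claim accrued on 27 September 2013.
Adding the 2 years base period to 27 September 2013 gives a deadline of 27 September 2015, before any tolling.
The period was tolled for 378 days by the pending criminal prosecution (26 January 2015 to 8 February 2016), pushing the deadline to 9 October 2016.
The period was tolled for 245 days by the pending related arbitration (4 August 2016 to 6 April 2017), pushing the deadline to 11 June 2017.
Nothing else in the chronology tolls or restarts the period.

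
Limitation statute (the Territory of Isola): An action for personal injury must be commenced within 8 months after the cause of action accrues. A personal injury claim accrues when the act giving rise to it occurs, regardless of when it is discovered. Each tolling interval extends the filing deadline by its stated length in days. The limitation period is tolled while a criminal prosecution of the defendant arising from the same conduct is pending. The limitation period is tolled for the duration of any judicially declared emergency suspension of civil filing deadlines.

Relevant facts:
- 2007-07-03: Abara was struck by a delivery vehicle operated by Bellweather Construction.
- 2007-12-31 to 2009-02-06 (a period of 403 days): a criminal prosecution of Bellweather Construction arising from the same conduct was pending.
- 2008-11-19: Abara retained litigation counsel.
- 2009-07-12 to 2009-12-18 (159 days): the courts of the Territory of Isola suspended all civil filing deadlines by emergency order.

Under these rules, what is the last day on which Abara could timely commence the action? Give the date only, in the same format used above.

2009-04-10

The limitation period began to run on 2007-07-03.
8 months from 2007-07-03 is 2008-03-03.
The pending criminal prosecution from 2007-12-31 to 2009-02-06 tolled the period for 403 days, extending the deadline to 2009-04-10.
By the time the emergency suspension of filing deadlines began on 2009-07-12, the limitation period had already expired on 2009-04-10; that interval cannot revive it.
Nothing else in the chronology tolls or restarts the period.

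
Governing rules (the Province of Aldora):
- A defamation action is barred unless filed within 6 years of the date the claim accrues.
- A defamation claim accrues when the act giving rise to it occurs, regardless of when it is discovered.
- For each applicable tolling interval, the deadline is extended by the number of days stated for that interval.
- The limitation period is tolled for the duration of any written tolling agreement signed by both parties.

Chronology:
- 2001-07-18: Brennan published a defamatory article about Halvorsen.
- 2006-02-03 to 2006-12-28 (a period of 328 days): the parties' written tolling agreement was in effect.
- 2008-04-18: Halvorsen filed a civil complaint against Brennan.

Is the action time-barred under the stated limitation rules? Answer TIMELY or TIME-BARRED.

The claim accrued on 2001-07-18, when the wrongful act occurred.
6 years from 2001-07-18 is 2007-07-18.
The written tolling agreement from 2006-02-03 to 2006-12-28 tolled the period for 328 days, extending the deadline to 2008-06-10.
Filing on 2008-04-18 beat the 2008-06-10 deadline — the action is timely.

TIMELY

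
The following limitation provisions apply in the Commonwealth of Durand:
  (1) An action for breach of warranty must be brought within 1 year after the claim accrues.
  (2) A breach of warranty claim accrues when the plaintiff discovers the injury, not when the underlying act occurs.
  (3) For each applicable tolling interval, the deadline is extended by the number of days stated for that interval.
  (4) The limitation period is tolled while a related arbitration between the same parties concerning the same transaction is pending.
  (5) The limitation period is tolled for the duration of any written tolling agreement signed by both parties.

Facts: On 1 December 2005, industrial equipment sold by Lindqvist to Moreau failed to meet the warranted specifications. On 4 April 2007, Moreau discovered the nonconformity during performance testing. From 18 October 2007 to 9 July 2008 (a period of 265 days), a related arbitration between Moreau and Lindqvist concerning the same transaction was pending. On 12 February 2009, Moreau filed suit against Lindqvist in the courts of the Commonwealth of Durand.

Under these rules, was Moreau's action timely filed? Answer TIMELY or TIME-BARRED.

TIME-BARRED

Accrual is tied to discovery, so the period began on 4 April 2007 rather than on 1 December 2005 when the act occurred.
The untolled deadline — 1 year after 4 April 2007 — is 4 April 2008.
The pending related arbitration from 18 October 2007 to 9 July 2008 tolled the period for 265 days, extending the deadline to 25 December 2008.
The 12 February 2009 filing falls after the 25 December 2008 deadline; the claim is time-barred.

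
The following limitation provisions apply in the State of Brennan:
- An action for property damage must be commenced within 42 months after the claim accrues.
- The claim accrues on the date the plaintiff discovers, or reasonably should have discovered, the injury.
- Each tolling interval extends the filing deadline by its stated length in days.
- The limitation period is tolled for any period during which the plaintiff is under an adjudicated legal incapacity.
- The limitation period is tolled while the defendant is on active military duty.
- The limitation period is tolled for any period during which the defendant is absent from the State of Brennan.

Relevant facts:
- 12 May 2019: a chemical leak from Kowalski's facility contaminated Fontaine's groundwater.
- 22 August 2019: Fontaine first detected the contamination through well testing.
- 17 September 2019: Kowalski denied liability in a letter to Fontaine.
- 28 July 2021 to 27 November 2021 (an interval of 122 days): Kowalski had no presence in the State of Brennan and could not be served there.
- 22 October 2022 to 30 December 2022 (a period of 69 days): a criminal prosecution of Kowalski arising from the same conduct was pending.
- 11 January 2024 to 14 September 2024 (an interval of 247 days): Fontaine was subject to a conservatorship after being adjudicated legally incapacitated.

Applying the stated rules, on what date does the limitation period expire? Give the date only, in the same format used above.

24 June 2023

The claim did not accrue until Fontaine discovered the injury on 22 August 2019; the 12 May 2019 act date does not start the clock under the stated rule.
The untolled deadline — 42 months after 22 August 2019 — is 22 February 2023.
The period was tolled for 122 days by the defendant's absence from the jurisdiction (28 July 2021 to 27 November 2021), pushing the deadline to 24 June 2023.
The plaintiff's legal incapacity starting 11 January 2024 came too late — the period had run on 24 June 2023 — and so does not extend the deadline.
The pending criminal prosecution from 22 October 2022 to 30 December 2022 does not toll the period, because no stated rule makes a criminal prosecution a tolling event.
None of the other events listed affects the running of the period under the stated rules.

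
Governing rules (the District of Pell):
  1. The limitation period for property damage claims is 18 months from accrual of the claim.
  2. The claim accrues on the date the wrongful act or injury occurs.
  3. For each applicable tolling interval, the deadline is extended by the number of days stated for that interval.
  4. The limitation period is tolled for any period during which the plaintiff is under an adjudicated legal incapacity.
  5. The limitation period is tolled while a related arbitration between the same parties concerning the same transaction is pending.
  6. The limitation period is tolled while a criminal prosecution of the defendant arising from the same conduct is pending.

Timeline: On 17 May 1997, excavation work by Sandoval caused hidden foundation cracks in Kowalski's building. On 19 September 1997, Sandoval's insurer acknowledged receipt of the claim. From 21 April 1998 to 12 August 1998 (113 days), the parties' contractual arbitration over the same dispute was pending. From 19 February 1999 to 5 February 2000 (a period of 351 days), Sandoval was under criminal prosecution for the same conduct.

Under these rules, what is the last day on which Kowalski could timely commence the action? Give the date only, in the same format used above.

24 February 2000

The claim accrued on 17 May 1997, when the wrongful act occurred.
Adding the 18 months base period to 17 May 1997 gives a deadline of 17 November 1998, before any tolling.
Because the pending related arbitration ran from 21 April 1998 to 12 August 1998, the deadline is extended by 113 days to 10 March 1999.
Because the pending criminal prosecution ran from 19 February 1999 to 5 February 2000, the deadline is extended by 351 days to 24 February 2000.
None of the other events listed affects the running of the period under the stated rules.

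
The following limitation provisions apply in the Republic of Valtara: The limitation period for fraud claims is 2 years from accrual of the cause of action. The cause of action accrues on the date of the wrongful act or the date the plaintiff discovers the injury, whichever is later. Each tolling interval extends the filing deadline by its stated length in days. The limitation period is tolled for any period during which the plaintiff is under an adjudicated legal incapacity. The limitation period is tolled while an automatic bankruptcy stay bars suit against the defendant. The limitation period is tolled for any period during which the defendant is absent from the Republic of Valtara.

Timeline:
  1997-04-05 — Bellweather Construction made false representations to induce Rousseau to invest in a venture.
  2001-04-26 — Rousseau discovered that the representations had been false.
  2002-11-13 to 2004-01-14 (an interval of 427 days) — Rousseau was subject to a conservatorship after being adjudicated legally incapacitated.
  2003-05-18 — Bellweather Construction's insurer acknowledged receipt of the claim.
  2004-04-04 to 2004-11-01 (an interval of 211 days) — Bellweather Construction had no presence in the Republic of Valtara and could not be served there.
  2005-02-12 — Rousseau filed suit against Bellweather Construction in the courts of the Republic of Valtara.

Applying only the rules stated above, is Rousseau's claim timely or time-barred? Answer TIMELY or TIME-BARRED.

The claim accrued on 2001-04-26 — the later of the 1997-04-05 act and the 2001-04-26 discovery.
2 years from 2001-04-26 is 2003-04-26.
The plaintiff's legal incapacity from 2002-11-13 to 2004-01-14 tolled the period for 427 days, extending the deadline to 2004-06-26.
The defendant's absence from the jurisdiction from 2004-04-04 to 2004-11-01 tolled the period for 211 days, extending the deadline to 2005-01-23.
The other events in the timeline have no effect on the limitation period under the stated rules.
The 2005-02-12 filing falls after the 2005-01-23 deadline; the claim is time-barred.

TIME-BARRED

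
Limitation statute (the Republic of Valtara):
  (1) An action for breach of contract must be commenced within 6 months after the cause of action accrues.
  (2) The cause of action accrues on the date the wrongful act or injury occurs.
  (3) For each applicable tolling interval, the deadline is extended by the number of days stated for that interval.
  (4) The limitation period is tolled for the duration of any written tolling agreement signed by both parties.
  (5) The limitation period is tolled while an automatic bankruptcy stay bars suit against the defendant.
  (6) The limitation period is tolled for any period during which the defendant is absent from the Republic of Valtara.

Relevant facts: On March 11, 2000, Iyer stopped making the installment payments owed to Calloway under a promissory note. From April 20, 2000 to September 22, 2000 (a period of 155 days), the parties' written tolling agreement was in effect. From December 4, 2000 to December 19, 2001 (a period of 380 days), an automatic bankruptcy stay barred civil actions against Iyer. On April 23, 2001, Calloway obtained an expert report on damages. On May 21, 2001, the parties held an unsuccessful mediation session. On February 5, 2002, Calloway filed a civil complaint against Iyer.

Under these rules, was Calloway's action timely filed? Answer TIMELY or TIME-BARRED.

TIMELY

The cause of action accrued on March 11, 2000, the date of the act.
Adding the 6 months base period to March 11, 2000 gives a deadline of September 11, 2000, before any tolling.
Because the written tolling agreement ran from April 20, 2000 to September 22, 2000, the deadline is extended by 155 days to February 13, 2001.
The period was tolled for 380 days by the automatic bankruptcy stay (December 4, 2000 to December 19, 2001), pushing the deadline to February 28, 2002.
None of the other events listed affects the running of the period under the stated rules.
Filing on February 5, 2002 beat the February 28, 2002 deadline — the action is timely.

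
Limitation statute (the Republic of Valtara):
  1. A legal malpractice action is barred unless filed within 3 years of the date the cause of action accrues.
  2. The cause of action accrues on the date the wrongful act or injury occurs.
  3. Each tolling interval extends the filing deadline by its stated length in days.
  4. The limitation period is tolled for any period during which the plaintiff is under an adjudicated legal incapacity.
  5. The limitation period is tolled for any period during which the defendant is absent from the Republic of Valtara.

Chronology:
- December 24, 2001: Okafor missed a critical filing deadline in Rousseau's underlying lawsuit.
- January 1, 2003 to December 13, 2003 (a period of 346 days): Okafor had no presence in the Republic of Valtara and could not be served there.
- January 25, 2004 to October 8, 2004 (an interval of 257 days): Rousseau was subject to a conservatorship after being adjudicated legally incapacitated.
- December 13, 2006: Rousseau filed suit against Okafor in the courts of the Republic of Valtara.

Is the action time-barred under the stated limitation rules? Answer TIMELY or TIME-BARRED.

TIME-BARRED

The claim accrued on December 24, 2001, when the wrongful act occurred.
The untolled deadline — 3 years after December 24, 2001 — is December 24, 2004.
The period was tolled for 346 days by the defendant's absence from the jurisdiction (January 1, 2003 to December 13, 2003), pushing the deadline to December 5, 2005.
Because the plaintiff's legal incapacity ran from January 25, 2004 to October 8, 2004, the deadline is extended by 257 days to August 19, 2006.
The December 13, 2006 filing falls after the August 19, 2006 deadline; the claim is time-barred.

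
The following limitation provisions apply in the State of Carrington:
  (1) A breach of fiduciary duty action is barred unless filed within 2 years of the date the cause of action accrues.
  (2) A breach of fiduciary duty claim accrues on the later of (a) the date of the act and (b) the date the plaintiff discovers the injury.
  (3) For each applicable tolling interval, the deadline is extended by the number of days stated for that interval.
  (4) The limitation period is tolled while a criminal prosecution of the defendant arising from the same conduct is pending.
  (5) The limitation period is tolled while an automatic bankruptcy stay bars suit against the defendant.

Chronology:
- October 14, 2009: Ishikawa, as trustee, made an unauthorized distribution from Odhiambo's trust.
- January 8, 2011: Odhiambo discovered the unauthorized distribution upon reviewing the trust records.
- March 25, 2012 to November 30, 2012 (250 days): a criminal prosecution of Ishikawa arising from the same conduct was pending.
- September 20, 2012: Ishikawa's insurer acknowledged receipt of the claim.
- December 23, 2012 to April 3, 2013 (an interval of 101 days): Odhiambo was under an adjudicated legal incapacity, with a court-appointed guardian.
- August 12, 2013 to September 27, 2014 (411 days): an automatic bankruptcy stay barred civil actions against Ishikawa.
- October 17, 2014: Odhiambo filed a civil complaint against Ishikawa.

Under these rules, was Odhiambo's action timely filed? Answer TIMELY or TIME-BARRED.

Taking the later of the act (October 14, 2009) and discovery (January 8, 2011), the claim accrued on January 8, 2011.
2 years from January 8, 2011 is January 8, 2013.
The period was tolled for 250 days by the pending criminal prosecution (March 25, 2012 to November 30, 2012), pushing the deadline to September 15, 2013.
The period was tolled for 411 days by the automatic bankruptcy stay (August 12, 2013 to September 27, 2014), pushing the deadline to October 31, 2014.
The plaintiff's legal incapacity from December 23, 2012 to April 3, 2013 does not toll the period, because no stated rule makes the plaintiff's incapacity a tolling event.
The other events in the timeline have no effect on the limitation period under the stated rules.
Filing on October 17, 2014 beat the October 31, 2014 deadline — the action is timely.

TIMELY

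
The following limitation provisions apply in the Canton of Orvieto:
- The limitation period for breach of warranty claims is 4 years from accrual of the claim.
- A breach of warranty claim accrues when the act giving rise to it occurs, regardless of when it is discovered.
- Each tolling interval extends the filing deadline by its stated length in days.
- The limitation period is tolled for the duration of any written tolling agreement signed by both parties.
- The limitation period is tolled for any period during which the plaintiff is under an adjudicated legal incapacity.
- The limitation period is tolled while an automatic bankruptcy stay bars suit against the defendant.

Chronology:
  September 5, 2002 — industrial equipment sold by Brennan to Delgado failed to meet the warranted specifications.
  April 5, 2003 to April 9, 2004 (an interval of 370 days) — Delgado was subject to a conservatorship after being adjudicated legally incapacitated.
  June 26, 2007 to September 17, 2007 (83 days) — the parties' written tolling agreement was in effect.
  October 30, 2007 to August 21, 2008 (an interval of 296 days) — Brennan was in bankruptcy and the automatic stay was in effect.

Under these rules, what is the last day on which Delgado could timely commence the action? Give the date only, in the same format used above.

September 23, 2008

The claim accrued on September 5, 2002, when the wrongful act occurred.
The untolled deadline — 4 years after September 5, 2002 — is September 5, 2006.
The period was tolled for 370 days by the plaintiff's legal incapacity (April 5, 2003 to April 9, 2004), pushing the deadline to September 10, 2007.
The written tolling agreement from June 26, 2007 to September 17, 2007 tolled the period for 83 days, extending the deadline to December 2, 2007.
The period was tolled for 296 days by the automatic bankruptcy stay (October 30, 2007 to August 21, 2008), pushing the deadline to September 23, 2008.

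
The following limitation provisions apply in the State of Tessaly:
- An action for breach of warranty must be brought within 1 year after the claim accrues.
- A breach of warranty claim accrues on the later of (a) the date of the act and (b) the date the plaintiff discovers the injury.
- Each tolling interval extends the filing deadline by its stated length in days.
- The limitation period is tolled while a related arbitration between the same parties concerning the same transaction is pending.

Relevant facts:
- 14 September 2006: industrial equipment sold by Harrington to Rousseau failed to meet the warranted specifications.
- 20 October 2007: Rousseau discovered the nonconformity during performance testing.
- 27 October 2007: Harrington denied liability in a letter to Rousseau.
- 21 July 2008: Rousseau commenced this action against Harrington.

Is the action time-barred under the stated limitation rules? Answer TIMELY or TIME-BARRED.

The claim accrued on 20 October 2007 — the later of the 14 September 2006 act and the 20 October 2007 discovery.
1 year from 20 October 2007 is 20 October 2008.
The other events in the timeline have no effect on the limitation period under the stated rules.
The 21 July 2008 filing precedes the 20 October 2008 deadline; the claim is timely.

TIMELY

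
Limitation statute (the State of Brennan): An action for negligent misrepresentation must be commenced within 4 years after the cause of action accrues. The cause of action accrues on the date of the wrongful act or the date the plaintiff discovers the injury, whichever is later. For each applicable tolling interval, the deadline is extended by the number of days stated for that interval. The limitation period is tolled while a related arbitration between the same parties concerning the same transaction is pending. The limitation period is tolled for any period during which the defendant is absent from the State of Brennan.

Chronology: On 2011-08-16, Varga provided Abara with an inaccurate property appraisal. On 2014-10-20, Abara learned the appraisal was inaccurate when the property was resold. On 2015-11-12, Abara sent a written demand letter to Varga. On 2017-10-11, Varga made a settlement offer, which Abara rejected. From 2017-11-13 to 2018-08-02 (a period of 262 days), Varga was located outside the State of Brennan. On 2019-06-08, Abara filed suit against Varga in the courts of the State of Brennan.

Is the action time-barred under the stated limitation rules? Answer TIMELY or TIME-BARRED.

TIMELY

Taking the later of the act (2011-08-16) and discovery (2014-10-20), the claim accrued on 2014-10-20.
The untolled deadline — 4 years after 2014-10-20 — is 2018-10-20.
The period was tolled for 262 days by the defendant's absence from the jurisdiction (2017-11-13 to 2018-08-02), pushing the deadline to 2019-07-09.
The other events in the timeline have no effect on the limitation period under the stated rules.
Filing on 2019-06-08 beat the 2019-07-09 deadline — the action is timely.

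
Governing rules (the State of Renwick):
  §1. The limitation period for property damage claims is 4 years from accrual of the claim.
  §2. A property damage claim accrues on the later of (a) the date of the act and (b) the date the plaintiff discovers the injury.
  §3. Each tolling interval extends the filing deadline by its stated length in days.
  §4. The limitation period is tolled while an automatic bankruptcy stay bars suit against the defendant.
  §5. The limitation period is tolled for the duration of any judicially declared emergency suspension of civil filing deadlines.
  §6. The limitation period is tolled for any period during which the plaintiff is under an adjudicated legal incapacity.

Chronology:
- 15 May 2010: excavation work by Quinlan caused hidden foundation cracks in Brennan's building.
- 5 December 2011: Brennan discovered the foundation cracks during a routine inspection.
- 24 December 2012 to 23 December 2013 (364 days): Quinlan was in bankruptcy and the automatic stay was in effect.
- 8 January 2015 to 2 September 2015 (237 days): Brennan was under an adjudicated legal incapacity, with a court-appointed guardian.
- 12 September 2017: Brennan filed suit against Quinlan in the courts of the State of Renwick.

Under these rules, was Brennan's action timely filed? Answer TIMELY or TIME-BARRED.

TIME-BARRED

Because discovery on 5 December 2011 post-dates the 15 May 2010 act, accrual under the later-of rule falls on 5 December 2011.
The untolled deadline — 4 years after 5 December 2011 — is 5 December 2015.
The automatic bankruptcy stay from 24 December 2012 to 23 December 2013 tolled the period for 364 days, extending the deadline to 3 December 2016.
The plaintiff's legal incapacity from 8 January 2015 to 2 September 2015 tolled the period for 237 days, extending the deadline to 28 July 2017.
The 12 September 2017 filing falls after the 28 July 2017 deadline; the claim is time-barred.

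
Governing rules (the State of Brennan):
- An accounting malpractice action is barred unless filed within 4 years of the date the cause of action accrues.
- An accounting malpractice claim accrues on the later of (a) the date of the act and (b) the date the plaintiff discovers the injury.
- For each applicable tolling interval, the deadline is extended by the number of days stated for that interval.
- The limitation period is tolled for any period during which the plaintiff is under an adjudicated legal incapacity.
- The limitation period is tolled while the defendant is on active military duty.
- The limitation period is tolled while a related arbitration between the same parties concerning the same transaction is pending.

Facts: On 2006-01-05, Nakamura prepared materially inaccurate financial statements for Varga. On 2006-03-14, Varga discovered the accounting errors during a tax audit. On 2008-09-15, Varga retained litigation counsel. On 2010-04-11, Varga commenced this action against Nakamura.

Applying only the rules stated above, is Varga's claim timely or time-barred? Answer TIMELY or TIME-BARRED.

The claim accrued on 2006-03-14 — the later of the 2006-01-05 act and the 2006-03-14 discovery.
4 years from 2006-03-14 is 2010-03-14.
The other events in the timeline have no effect on the limitation period under the stated rules.
Filing on 2010-04-11 missed the 2010-03-14 deadline — the action is time-barred.

TIME-BARRED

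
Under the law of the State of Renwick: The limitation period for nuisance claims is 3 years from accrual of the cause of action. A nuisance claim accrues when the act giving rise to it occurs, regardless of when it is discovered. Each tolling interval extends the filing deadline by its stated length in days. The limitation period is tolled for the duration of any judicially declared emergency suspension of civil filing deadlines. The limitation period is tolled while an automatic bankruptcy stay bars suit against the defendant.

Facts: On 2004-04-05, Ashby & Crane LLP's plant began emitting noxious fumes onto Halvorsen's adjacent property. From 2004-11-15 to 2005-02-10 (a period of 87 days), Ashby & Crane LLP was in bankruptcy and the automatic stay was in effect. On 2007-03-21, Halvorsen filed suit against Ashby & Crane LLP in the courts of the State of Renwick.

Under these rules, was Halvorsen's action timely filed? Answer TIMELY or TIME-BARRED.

The cause of action accrued on 2004-04-05, the date of the act.
The untolled deadline — 3 years after 2004-04-05 — is 2007-04-05.
Because the automatic bankruptcy stay ran from 2004-11-15 to 2005-02-10, the deadline is extended by 87 days to 2007-07-01.
Halvorsen filed on 2007-03-21, before the 2007-07-01 deadline, so the action is timely.

TIMELY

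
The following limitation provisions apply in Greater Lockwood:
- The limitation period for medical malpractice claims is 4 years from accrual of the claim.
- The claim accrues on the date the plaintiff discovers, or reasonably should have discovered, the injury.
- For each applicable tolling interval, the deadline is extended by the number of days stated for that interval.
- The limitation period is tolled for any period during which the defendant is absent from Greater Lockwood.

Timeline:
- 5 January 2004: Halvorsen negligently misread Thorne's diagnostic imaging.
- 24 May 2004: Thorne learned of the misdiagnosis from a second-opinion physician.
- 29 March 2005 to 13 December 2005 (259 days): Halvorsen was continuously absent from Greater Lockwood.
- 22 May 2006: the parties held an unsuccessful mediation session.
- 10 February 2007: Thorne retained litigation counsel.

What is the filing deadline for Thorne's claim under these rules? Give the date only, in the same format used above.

7 February 2009

Accrual is tied to discovery, so the period began on 24 May 2004 rather than on 5 January 2004 when the act occurred.
Adding the 4 years base period to 24 May 2004 gives a deadline of 24 May 2008, before any tolling.
Because the defendant's absence from the jurisdiction ran from 29 March 2005 to 13 December 2005, the deadline is extended by 259 days to 7 February 2009.
Nothing else in the chronology tolls or restarts the period.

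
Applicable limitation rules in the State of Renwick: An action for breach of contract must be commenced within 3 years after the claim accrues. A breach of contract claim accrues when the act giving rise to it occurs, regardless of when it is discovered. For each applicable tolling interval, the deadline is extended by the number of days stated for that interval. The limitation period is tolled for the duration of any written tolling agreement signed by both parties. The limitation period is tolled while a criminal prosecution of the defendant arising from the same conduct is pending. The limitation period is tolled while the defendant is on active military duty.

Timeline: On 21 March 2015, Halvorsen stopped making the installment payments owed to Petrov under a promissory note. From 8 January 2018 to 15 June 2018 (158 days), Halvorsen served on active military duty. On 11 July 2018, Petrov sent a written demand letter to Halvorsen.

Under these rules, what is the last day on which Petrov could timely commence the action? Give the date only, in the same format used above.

The limitation period began to run on 21 March 2015.
The untolled deadline — 3 years after 21 March 2015 — is 21 March 2018.
The period was tolled for 158 days by the defendant's active military service (8 January 2018 to 15 June 2018), pushing the deadline to 26 August 2018.
Nothing else in the chronology tolls or restarts the period.

26 August 2018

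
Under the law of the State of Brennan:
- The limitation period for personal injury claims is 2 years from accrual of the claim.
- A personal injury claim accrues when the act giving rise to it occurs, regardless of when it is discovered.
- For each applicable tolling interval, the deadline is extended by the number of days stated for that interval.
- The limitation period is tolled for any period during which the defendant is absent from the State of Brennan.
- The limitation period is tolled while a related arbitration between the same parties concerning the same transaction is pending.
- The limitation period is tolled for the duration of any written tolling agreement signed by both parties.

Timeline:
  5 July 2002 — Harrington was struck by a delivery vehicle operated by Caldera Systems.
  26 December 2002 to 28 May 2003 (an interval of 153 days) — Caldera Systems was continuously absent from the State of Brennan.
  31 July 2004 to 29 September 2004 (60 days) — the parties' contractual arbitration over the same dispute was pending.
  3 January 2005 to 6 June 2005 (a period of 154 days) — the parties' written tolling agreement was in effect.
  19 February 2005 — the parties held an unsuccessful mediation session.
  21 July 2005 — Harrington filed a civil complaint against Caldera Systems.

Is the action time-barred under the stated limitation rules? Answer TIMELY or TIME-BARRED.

The claim accrued on 5 July 2002, when the wrongful act occurred.
2 years from 5 July 2002 is 5 July 2004.
The period was tolled for 153 days by the defendant's absence from the jurisdiction (26 December 2002 to 28 May 2003), pushing the deadline to 5 December 2004.
The pending related arbitration from 31 July 2004 to 29 September 2004 tolled the period for 60 days, extending the deadline to 3 February 2005.
The period was tolled for 154 days by the written tolling agreement (3 January 2005 to 6 June 2005), pushing the deadline to 7 July 2005.
None of the other events listed affects the running of the period under the stated rules.
Filing on 21 July 2005 missed the 7 July 2005 deadline — the action is time-barred.

TIME-BARRED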